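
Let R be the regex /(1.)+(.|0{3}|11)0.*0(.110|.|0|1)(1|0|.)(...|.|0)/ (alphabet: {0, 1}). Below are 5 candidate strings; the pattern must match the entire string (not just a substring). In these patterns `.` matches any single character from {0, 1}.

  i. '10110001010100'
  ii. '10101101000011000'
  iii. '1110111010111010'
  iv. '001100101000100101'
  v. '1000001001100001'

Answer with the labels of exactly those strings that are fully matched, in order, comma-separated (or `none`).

i → match
ii → match
iii → match
iv → no match — must start with '1'
v → match

i, ii, iii, v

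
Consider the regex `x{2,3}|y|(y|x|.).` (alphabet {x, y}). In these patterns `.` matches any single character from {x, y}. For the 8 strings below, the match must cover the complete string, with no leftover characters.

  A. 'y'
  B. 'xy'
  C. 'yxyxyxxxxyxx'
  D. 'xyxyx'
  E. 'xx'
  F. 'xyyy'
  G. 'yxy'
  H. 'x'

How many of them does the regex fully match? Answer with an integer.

3

A → match
B → match
C → no match
D → no match
E → match
F → no match
G → no match
H → no match
Total matched: 3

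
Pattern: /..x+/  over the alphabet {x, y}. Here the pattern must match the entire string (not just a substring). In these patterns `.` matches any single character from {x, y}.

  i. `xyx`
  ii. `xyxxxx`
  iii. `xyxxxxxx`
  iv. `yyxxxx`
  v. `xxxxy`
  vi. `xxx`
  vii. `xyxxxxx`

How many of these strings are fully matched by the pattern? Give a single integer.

6

i. `xyx` → match
ii. `xyxxxx` → match
iii. `xyxxxxxx` → match
iv. `yyxxxx` → match
v. `xxxxy` → no match — must end with `x`
vi. `xxx` → match
vii. `xyxxxxx` → match
Total matched: 6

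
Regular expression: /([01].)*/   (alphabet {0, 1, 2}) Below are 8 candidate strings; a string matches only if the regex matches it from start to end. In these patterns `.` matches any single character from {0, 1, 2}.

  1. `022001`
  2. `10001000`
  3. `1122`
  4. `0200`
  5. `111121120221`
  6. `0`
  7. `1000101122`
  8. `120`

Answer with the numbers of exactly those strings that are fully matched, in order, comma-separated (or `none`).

1 → no match
2 → match
3 → no match
4 → match
5 → no match
6 → no match
7 → no match
8 → no match

2, 4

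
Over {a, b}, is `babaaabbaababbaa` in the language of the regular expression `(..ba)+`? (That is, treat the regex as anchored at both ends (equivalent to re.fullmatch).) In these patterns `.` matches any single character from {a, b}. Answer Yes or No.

No

Every match must end with `ba`, but `babaaabbaababbaa` does not.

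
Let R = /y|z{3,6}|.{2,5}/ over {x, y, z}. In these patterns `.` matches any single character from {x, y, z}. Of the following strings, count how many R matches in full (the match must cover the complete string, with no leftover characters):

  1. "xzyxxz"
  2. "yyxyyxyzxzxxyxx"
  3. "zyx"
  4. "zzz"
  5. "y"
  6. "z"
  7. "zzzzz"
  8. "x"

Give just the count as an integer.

4

1 → no match
2 → no match
3 → match
4 → match
5 → match
6 → no match
7 → match
8 → no match
Total matched: 4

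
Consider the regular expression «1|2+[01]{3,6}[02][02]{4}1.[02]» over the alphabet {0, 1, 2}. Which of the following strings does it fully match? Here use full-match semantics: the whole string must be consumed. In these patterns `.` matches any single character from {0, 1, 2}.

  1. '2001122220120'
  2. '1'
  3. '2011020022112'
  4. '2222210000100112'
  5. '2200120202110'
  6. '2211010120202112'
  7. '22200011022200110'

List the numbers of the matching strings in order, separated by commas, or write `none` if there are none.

1 → match
2. '1' → match
3 → match
4 → no match
5 → match
6 → match
7 → match

1, 2, 3, 5, 6, 7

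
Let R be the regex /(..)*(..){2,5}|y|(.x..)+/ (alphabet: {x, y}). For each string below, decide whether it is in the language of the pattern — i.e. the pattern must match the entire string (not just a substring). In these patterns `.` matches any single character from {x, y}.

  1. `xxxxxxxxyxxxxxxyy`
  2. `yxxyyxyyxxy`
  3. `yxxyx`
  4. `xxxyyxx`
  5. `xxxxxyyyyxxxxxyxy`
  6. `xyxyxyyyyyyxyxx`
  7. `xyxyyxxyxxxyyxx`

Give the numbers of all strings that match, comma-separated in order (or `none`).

none

1 → no match
2 → no match
3 → no match
4 → no match
5 → no match
6 → no match
7 → no match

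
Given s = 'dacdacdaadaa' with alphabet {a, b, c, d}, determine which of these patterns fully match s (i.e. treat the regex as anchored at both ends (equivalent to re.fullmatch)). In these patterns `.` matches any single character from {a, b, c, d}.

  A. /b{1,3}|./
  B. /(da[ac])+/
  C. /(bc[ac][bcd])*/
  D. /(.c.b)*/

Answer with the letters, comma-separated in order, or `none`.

B

A → no match
B → match
C → no match
D → no match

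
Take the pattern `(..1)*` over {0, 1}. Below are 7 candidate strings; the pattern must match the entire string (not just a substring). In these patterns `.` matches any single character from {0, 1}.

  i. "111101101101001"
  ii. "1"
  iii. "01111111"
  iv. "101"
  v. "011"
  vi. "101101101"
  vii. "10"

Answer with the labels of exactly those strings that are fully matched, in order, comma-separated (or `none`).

i → match
ii. "1" → no match
iii. "01111111" → no match
iv. "101" → match
v. "011" → match
vi. "101101101" → match
vii. "10" → no match

i, iv, v, vi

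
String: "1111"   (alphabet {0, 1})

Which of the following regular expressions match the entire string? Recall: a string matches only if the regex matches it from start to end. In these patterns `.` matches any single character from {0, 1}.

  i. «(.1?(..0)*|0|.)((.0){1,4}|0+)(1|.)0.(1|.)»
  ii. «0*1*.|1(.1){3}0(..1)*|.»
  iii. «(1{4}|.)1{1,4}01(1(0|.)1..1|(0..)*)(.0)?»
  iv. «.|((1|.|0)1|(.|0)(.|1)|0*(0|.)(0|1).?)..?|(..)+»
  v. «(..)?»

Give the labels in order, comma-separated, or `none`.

i → no match
ii → match
iii → no match
iv → match
v → no match

ii, iv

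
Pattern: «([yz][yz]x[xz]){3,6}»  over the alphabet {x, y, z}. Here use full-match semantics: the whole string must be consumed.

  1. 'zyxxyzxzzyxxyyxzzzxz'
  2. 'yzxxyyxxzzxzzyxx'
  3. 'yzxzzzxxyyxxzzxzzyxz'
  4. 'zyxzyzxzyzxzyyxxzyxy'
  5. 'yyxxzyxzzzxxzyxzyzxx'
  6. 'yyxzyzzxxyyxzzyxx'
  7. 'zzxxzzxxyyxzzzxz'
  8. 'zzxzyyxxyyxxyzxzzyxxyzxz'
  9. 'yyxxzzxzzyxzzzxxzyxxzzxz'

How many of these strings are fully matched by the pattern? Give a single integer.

1 → match
2 → match
3 → match
4 → no match
5 → match
6 → no match
7 → match
8 → match
9 → match
Total matched: 7

7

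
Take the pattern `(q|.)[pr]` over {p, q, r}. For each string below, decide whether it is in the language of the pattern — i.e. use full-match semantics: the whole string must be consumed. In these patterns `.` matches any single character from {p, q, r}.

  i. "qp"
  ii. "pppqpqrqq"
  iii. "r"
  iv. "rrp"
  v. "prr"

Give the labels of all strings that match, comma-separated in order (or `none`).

i → match
ii → no match
iii → no match
iv → no match
v → no match

i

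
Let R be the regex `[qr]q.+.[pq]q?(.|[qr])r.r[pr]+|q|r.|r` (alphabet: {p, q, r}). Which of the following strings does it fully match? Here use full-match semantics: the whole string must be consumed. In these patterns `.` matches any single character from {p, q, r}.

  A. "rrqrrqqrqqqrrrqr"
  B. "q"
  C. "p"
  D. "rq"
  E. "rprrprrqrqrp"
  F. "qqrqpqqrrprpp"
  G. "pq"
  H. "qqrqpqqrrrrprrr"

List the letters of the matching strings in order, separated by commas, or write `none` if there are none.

B, D, F, H

A → no match
B → match
C → no match
D → match
E → no match
F → match
G → no match
H → match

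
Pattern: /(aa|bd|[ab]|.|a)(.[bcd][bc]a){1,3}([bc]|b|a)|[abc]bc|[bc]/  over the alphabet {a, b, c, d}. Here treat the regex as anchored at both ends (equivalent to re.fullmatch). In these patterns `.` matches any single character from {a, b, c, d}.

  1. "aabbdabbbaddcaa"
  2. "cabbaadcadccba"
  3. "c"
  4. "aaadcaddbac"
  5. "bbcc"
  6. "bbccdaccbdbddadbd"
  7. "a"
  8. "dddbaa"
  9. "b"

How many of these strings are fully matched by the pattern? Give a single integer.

1 → no match
2 → no match
3 → match
4 → match
5 → no match
6 → no match
7 → no match
8 → match
9 → match
Total matched: 4

4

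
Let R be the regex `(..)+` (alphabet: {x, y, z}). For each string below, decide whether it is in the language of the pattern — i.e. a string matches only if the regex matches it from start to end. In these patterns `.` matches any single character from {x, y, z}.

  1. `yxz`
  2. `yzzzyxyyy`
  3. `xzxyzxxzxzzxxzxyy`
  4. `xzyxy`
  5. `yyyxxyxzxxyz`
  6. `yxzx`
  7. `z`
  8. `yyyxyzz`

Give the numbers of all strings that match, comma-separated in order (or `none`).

5, 6

1 → no match
2 → no match
3 → no match
4 → no match
5 → match
6 → match
7 → no match
8 → no match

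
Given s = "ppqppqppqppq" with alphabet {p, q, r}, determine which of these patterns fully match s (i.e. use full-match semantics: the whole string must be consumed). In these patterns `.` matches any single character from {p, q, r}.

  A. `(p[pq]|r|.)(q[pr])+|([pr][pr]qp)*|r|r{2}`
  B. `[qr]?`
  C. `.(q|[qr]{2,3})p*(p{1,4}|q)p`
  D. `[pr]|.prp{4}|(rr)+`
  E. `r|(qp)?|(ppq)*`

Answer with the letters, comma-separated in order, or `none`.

E

A → no match
B → no match
C → no match — must end with "p"
D → no match
E → match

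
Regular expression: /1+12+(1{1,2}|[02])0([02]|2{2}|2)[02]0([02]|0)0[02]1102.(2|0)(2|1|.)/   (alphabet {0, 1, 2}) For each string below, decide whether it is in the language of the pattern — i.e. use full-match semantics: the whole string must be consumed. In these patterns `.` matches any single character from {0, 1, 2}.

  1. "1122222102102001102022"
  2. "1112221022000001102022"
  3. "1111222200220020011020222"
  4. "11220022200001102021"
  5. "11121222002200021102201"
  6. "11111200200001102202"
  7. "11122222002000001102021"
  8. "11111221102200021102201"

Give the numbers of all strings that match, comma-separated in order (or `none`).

2, 4, 7, 8

1 → no match
2 → match
3 → no match
4 → match
5 → no match
6 → no match
7 → match
8 → match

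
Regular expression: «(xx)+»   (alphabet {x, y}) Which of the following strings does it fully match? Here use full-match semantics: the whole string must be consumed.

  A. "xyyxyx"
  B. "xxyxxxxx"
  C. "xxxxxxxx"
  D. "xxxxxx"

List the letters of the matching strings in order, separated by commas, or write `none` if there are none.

C, D

A. "xyyxyx" → no match — must start with "xx"
B. "xxyxxxxx" → no match
C. "xxxxxxxx" → match
D. "xxxxxx" → match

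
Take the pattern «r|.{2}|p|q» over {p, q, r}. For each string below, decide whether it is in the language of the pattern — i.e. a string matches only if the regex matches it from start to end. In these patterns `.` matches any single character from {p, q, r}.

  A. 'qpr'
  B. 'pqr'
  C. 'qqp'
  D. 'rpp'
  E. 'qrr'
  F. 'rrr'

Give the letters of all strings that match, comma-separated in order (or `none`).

none

A → no match
B → no match
C → no match
D → no match
E → no match
F → no match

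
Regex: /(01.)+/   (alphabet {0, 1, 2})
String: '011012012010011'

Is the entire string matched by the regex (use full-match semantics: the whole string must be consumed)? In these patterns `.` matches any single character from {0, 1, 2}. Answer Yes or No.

Yes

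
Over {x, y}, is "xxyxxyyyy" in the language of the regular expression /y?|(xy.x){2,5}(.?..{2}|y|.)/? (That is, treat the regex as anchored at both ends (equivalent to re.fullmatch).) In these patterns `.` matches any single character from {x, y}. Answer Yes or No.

No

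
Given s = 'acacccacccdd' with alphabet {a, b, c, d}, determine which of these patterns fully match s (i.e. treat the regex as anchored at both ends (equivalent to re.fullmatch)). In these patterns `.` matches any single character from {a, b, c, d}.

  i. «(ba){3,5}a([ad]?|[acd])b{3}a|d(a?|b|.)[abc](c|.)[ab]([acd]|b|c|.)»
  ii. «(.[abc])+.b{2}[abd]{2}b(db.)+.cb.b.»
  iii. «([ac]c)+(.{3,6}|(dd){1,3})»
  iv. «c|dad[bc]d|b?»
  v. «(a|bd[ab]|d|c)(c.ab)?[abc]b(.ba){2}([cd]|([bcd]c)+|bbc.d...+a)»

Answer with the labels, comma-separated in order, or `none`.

iii

i → no match
ii → no match
iii → match
iv → no match
v → no match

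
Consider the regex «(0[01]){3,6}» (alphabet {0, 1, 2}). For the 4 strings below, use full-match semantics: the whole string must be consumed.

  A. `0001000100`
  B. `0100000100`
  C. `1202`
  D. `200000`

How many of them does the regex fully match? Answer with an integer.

2

A. `0001000100` → match
B. `0100000100` → match
C. `1202` → no match — must start with `0`
D. `200000` → no match — must start with `0`
Total matched: 2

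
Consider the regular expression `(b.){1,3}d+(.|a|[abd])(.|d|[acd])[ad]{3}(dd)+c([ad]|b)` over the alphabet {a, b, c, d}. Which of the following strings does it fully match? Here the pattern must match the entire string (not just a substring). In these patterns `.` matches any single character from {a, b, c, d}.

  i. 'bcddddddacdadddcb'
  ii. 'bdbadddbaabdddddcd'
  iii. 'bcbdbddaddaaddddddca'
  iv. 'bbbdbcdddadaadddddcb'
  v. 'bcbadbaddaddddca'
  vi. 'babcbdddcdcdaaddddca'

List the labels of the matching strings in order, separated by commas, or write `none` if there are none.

i, iii, iv, v

i → match
ii → no match
iii → match
iv → match
v → match
vi → no match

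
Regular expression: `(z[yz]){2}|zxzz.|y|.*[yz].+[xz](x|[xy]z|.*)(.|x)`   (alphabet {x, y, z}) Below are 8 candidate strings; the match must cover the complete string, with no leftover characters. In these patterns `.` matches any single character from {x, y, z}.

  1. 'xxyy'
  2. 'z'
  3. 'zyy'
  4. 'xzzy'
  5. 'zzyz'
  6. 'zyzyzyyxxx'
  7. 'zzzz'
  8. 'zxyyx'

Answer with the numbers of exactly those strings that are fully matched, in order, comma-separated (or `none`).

1 → no match
2 → no match
3 → no match
4 → no match
5 → no match
6 → match
7 → match
8 → no match

6, 7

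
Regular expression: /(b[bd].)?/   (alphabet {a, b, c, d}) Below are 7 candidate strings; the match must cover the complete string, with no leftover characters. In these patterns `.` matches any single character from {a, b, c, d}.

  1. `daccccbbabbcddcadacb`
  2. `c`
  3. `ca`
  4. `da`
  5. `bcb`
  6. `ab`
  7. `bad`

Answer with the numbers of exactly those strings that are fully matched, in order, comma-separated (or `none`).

1 → no match
2 → no match
3 → no match
4 → no match
5 → no match
6 → no match
7 → no match

none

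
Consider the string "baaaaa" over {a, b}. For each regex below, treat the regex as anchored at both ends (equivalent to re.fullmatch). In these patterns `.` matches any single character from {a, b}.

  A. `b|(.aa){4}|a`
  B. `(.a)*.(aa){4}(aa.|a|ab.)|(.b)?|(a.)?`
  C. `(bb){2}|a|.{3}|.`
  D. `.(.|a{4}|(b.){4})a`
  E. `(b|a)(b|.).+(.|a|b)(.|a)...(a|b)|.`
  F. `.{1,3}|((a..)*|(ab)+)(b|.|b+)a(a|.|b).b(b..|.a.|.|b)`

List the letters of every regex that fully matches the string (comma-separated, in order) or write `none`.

A → no match
B → no match
C → no match
D → match
E → no match
F → no match

D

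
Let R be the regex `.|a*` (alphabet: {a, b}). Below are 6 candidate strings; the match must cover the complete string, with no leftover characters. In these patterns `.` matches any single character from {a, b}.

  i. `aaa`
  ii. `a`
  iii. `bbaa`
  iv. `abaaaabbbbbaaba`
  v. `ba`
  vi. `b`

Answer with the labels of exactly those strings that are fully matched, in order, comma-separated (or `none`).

i, ii, vi

i → match
ii → match
iii → no match
iv → no match
v → no match
vi → match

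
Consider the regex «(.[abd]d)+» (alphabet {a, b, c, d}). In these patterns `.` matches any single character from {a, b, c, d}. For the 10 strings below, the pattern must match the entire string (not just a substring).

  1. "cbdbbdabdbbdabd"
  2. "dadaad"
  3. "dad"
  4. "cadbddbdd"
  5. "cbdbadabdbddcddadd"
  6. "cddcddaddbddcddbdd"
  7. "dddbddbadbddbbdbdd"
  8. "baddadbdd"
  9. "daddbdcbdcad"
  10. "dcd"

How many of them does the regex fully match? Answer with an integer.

1 → match
2. "dadaad" → match
3. "dad" → match
4. "cadbddbdd" → match
5 → match
6 → match
7 → match
8. "baddadbdd" → match
9. "daddbdcbdcad" → match
10. "dcd" → no match
Total matched: 9

9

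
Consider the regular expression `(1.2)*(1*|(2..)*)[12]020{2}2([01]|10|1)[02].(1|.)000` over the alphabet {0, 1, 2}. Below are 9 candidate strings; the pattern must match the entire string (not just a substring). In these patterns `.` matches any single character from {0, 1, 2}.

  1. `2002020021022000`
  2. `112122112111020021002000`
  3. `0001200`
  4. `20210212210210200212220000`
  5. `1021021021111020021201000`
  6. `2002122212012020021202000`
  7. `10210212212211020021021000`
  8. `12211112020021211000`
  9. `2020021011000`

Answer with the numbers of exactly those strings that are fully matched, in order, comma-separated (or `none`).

1 → match
2 → match
3 → no match — must end with `000`
4 → no match
5 → match
6 → match
7 → match
8 → match
9 → match

1, 2, 5, 6, 7, 8, 9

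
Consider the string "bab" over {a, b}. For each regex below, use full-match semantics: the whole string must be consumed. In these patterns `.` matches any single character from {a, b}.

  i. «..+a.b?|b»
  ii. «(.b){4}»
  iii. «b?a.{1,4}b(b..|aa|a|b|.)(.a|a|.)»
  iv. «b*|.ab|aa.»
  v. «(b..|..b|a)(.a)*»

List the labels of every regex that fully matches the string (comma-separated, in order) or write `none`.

iv, v

i → no match
ii → no match
iii → no match
iv → match
v → match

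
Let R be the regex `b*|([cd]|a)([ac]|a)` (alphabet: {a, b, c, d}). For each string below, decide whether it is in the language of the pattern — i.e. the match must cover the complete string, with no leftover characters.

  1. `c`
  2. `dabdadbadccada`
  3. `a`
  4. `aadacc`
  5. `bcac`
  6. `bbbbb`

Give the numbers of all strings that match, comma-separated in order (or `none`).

1 → no match
2 → no match
3 → no match
4 → no match
5 → no match
6 → match

6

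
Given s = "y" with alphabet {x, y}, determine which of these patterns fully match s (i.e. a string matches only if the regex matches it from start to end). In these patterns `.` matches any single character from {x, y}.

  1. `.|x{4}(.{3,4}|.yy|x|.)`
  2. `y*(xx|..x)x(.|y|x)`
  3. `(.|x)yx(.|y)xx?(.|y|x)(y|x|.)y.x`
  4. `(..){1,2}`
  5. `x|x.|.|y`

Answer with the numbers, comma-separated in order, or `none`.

1 → match
2 → no match
3 → no match — must end with "x"
4 → no match
5 → match

1, 5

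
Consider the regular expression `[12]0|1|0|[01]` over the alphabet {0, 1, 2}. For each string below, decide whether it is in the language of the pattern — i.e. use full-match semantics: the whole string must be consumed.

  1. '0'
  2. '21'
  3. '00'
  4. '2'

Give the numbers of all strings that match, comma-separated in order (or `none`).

1

1 → match
2 → no match
3 → no match
4 → no match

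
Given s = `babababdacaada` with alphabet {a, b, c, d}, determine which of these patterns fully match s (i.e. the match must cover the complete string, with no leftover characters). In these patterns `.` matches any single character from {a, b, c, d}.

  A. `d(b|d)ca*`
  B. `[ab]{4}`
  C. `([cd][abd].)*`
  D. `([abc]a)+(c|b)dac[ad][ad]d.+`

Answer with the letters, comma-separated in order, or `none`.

A → no match — must start with `d`
B → no match
C → no match
D → match

D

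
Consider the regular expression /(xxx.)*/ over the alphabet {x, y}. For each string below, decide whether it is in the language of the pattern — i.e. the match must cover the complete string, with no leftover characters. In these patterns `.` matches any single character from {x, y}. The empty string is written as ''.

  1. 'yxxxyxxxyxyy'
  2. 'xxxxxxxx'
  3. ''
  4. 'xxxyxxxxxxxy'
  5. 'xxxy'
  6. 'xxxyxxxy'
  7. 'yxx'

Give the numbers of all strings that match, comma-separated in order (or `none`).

1 → no match
2 → match
3 → match
4 → match
5 → match
6 → match
7 → no match

2, 3, 4, 5, 6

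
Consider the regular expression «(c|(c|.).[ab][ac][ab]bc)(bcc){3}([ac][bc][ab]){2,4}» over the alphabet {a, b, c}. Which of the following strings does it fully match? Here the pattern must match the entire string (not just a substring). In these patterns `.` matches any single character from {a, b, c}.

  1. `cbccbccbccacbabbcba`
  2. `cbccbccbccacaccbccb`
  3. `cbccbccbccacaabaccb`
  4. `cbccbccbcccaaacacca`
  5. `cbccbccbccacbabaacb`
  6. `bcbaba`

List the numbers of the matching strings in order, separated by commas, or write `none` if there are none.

1, 2, 3, 5

1 → match
2 → match
3 → match
4 → no match
5 → match
6 → no match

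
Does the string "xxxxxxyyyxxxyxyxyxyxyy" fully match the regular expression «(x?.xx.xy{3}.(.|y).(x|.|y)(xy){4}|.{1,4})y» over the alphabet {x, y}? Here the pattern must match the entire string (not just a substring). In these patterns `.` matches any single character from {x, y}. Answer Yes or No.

Yes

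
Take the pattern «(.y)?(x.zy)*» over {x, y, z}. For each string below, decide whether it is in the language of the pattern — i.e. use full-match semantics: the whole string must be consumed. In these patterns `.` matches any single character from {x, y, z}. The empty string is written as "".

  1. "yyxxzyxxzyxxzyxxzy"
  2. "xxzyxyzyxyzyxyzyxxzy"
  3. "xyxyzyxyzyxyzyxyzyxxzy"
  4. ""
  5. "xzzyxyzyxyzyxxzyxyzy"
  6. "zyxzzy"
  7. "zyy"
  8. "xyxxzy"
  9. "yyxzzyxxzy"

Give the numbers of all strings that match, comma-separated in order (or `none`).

1, 2, 3, 4, 5, 6, 8, 9

1 → match
2 → match
3 → match
4. "" → match
5 → match
6. "zyxzzy" → match
7. "zyy" → no match
8. "xyxxzy" → match
9. "yyxzzyxxzy" → match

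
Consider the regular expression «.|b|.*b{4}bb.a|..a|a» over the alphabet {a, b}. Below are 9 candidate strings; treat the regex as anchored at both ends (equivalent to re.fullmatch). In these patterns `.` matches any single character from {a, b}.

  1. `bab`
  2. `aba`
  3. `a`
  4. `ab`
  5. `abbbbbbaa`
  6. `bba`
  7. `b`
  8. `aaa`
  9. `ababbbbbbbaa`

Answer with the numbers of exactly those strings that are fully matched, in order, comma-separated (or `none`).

1 → no match
2 → match
3 → match
4 → no match
5 → match
6 → match
7 → match
8 → match
9 → match

2, 3, 5, 6, 7, 8, 9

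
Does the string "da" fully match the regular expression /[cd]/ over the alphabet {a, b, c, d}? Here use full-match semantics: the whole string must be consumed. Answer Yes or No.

No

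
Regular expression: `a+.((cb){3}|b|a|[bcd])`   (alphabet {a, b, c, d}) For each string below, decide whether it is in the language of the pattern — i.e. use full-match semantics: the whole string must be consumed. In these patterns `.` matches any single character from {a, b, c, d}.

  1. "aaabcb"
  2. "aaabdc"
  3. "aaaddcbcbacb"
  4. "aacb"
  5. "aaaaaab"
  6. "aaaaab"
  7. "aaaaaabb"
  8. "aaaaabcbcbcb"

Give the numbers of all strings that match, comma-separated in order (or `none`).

1. "aaabcb" → no match
2. "aaabdc" → no match
3. "aaaddcbcbacb" → no match
4. "aacb" → match
5. "aaaaaab" → match
6. "aaaaab" → match
7. "aaaaaabb" → match
8. "aaaaabcbcbcb" → match

4, 5, 6, 7, 8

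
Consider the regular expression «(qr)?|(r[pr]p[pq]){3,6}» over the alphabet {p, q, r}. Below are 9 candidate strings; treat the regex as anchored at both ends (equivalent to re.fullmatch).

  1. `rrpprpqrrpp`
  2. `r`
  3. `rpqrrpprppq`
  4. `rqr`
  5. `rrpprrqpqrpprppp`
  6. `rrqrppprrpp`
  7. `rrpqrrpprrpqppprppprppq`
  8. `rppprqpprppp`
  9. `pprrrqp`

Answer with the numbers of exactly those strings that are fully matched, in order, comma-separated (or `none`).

none

1 → no match
2 → no match
3 → no match
4 → no match
5 → no match
6 → no match
7 → no match
8 → no match
9 → no match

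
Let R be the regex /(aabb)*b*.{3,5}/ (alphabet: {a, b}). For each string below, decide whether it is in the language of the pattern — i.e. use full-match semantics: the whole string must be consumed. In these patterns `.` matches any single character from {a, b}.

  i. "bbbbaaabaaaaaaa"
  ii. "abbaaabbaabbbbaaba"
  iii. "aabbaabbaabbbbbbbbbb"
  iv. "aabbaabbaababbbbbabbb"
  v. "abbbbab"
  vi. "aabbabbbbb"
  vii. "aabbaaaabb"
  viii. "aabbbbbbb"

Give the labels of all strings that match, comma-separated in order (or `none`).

iii, viii

i → no match
ii → no match
iii → match
iv → no match
v → no match
vi → no match
vii → no match
viii → match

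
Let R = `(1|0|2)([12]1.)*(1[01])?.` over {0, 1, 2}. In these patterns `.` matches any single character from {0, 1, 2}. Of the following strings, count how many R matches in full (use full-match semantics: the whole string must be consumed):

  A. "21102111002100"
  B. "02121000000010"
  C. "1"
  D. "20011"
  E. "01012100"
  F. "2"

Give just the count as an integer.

0

A → no match
B → no match
C → no match
D → no match
E → no match
F → no match
Total matched: 0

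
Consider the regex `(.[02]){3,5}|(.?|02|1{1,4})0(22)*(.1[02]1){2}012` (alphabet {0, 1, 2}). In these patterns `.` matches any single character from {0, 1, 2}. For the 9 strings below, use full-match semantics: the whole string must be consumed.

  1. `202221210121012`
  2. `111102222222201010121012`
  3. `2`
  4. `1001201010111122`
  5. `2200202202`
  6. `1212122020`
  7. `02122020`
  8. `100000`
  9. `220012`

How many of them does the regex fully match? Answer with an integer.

1 → match
2 → match
3 → no match
4 → no match
5 → match
6 → match
7 → match
8 → match
9 → match
Total matched: 7

7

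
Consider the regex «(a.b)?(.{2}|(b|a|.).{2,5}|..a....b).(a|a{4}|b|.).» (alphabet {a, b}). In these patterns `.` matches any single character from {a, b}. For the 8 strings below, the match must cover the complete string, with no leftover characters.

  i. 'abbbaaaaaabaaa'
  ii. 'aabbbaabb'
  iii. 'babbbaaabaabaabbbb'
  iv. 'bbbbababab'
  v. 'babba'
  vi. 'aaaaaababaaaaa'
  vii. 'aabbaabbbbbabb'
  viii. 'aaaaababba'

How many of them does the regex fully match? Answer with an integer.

4

i → match
ii → match
iii → no match
iv → no match
v → match
vi → no match
vii → match
viii → no match
Total matched: 4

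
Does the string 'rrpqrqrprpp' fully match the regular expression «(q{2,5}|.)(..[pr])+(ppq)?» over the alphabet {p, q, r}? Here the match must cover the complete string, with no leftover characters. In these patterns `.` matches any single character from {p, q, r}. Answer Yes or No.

No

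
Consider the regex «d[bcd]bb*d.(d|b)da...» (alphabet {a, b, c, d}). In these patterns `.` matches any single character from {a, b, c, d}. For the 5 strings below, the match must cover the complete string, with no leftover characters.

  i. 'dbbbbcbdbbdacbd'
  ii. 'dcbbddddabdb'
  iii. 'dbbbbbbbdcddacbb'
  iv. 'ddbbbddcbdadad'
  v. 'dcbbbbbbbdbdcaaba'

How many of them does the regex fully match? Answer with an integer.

2

i → no match
ii → match
iii → match
iv → no match
v → no match
Total matched: 2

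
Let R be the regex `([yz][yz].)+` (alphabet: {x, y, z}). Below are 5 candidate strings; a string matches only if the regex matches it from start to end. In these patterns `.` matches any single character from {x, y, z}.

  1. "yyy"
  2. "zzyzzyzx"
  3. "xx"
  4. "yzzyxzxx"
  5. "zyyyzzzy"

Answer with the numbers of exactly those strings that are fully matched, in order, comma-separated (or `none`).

1 → match
2 → no match
3 → no match
4 → no match
5 → no match

1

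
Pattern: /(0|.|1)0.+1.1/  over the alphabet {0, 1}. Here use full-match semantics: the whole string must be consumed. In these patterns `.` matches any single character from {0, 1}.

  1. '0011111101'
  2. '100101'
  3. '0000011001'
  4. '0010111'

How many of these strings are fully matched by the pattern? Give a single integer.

3

1. '0011111101' → match
2. '100101' → match
3. '0000011001' → no match
4. '0010111' → match
Total matched: 3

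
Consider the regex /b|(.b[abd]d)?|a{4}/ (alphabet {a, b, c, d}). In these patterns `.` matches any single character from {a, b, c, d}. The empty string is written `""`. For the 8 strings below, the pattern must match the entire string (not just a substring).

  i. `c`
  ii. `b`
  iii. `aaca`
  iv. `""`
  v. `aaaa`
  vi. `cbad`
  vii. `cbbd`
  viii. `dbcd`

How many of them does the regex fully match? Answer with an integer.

5

i. `c` → no match
ii. `b` → match
iii. `aaca` → no match
iv. `""` → match
v. `aaaa` → match
vi. `cbad` → match
vii. `cbbd` → match
viii. `dbcd` → no match
Total matched: 5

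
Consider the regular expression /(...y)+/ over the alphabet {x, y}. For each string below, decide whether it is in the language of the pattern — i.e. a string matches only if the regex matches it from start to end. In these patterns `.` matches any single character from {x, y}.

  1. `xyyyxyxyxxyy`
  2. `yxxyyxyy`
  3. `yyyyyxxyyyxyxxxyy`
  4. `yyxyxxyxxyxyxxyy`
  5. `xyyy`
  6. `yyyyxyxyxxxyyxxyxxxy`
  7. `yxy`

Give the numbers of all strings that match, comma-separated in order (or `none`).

1 → match
2 → match
3 → no match
4 → no match
5 → match
6 → match
7 → no match

1, 2, 5, 6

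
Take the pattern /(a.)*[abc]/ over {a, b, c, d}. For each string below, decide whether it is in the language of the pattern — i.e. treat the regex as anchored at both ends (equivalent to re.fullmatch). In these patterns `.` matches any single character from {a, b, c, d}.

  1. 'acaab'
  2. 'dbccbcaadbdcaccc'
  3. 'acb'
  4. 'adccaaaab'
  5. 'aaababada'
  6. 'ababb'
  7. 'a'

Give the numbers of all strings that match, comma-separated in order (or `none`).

1, 3, 5, 6, 7

1. 'acaab' → match
2 → no match
3. 'acb' → match
4. 'adccaaaab' → no match
5. 'aaababada' → match
6. 'ababb' → match
7. 'a' → match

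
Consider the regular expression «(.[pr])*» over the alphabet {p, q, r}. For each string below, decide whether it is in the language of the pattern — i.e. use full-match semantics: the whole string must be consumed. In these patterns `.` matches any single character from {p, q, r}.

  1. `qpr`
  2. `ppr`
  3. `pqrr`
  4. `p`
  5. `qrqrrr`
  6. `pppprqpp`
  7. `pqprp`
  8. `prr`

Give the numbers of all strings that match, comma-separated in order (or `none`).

1. `qpr` → no match
2. `ppr` → no match
3. `pqrr` → no match
4. `p` → no match
5. `qrqrrr` → match
6. `pppprqpp` → no match
7. `pqprp` → no match
8. `prr` → no match

5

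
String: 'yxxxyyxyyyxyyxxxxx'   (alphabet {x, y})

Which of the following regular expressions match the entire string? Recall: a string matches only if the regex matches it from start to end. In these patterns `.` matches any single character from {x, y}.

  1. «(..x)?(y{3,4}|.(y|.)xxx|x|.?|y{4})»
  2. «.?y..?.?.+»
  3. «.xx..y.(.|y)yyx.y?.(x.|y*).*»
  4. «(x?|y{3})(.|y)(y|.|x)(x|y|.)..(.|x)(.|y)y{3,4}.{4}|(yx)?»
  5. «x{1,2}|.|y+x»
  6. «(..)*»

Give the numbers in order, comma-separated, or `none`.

2, 3, 6

1 → no match
2 → match
3 → match
4 → no match
5 → no match
6 → match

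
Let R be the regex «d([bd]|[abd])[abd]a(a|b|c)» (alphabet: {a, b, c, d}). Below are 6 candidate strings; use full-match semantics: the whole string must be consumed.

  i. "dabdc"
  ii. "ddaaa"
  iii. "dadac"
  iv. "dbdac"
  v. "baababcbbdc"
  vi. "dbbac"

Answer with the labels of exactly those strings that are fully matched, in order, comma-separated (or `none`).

ii, iii, iv, vi

i. "dabdc" → no match
ii. "ddaaa" → match
iii. "dadac" → match
iv. "dbdac" → match
v. "baababcbbdc" → no match — must start with "d"
vi. "dbbac" → match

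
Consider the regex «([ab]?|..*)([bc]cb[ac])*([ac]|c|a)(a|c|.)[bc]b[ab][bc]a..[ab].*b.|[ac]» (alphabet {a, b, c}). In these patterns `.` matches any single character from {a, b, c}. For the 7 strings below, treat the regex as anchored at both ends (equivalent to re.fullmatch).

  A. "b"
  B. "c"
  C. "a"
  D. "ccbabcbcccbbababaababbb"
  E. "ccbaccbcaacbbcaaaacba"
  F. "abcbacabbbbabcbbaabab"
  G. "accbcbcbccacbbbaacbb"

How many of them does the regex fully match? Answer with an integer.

4

A → no match
B → match
C → match
D → match
E → match
F → no match
G → no match
Total matched: 4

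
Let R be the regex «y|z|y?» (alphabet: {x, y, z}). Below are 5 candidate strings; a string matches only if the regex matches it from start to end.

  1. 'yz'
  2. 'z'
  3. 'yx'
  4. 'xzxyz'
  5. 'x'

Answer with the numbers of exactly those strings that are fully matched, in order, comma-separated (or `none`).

1 → no match
2 → match
3 → no match
4 → no match
5 → no match

2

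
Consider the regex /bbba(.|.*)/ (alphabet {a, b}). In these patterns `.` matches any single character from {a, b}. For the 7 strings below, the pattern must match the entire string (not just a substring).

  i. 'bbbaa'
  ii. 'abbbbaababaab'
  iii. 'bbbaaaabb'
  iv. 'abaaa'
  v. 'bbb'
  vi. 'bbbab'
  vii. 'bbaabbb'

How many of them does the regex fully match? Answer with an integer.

3

i → match
ii → no match — must start with 'bbba'
iii → match
iv → no match — must start with 'bbba'
v → no match — must start with 'bbba'
vi → match
vii → no match — must start with 'bbba'
Total matched: 3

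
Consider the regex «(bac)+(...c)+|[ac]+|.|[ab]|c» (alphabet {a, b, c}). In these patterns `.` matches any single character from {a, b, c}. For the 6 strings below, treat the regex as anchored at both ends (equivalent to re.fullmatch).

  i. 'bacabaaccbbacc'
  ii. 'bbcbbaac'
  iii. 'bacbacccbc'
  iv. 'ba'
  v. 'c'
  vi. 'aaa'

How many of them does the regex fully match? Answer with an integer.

i → no match
ii → no match
iii → match
iv → no match
v → match
vi → match
Total matched: 3

3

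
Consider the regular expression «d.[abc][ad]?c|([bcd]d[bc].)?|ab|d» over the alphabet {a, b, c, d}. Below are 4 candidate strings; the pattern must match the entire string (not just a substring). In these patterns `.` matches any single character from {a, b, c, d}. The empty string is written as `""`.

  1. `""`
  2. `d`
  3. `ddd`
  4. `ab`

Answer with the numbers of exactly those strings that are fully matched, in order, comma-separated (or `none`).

1 → match
2 → match
3 → no match
4 → match

1, 2, 4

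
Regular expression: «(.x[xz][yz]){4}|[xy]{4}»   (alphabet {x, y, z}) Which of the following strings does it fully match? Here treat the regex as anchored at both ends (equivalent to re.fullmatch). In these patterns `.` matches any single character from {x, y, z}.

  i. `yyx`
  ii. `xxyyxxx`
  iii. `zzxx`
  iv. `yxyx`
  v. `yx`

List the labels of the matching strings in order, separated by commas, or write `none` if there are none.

i → no match
ii → no match
iii → no match
iv → match
v → no match

iv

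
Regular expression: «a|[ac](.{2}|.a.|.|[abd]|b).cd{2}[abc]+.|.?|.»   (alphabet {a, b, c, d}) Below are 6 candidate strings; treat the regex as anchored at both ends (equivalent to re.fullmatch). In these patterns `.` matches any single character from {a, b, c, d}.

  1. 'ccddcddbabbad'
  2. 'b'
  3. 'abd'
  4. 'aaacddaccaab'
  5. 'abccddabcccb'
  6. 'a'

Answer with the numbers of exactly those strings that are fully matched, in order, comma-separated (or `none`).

1, 2, 4, 5, 6

1 → match
2 → match
3 → no match
4 → match
5 → match
6 → match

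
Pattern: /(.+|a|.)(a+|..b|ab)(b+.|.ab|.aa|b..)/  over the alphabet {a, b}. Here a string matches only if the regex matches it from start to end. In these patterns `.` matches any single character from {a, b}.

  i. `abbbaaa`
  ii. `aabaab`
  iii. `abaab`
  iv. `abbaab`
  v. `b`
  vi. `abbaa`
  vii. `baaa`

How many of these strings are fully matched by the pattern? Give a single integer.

2

i → match
ii → match
iii → no match
iv → no match
v → no match
vi → no match
vii → no match
Total matched: 2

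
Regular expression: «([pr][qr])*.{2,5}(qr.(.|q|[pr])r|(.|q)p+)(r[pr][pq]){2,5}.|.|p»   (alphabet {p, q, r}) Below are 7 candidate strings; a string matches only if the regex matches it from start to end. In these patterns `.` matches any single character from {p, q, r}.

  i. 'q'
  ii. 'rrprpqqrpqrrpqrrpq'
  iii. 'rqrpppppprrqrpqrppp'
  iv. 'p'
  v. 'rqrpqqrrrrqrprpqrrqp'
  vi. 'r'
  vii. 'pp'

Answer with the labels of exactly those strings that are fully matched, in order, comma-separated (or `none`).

i, ii, iii, iv, vi

i → match
ii → match
iii → match
iv → match
v → no match
vi → match
vii → no match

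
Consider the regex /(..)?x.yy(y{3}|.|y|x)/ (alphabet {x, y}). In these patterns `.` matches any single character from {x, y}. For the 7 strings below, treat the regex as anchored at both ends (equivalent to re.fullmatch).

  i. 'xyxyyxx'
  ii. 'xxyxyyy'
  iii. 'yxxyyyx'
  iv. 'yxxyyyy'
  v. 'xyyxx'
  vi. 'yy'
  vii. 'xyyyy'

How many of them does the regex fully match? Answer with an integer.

i. 'xyxyyxx' → no match
ii. 'xxyxyyy' → no match
iii. 'yxxyyyx' → match
iv. 'yxxyyyy' → match
v. 'xyyxx' → no match
vi. 'yy' → no match
vii. 'xyyyy' → match
Total matched: 3

3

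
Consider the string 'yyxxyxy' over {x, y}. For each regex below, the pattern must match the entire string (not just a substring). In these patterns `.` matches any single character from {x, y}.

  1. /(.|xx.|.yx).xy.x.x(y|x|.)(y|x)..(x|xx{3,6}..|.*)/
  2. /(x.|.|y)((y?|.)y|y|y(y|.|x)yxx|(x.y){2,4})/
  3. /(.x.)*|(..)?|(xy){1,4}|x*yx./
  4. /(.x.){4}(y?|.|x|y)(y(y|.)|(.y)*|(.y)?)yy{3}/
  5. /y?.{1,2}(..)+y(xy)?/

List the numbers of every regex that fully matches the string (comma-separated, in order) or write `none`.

5

1 → no match
2 → no match
3 → no match
4 → no match
5 → match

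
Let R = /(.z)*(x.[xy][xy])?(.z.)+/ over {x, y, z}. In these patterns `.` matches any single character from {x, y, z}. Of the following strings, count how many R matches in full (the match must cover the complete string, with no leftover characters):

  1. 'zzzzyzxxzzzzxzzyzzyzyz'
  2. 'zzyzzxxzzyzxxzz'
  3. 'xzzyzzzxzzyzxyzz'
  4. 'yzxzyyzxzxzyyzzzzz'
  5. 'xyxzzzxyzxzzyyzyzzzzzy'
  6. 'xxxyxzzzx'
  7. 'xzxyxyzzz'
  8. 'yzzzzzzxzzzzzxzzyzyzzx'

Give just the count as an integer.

3

1 → no match
2 → match
3 → no match
4 → no match
5 → no match
6 → no match
7 → match
8 → match
Total matched: 3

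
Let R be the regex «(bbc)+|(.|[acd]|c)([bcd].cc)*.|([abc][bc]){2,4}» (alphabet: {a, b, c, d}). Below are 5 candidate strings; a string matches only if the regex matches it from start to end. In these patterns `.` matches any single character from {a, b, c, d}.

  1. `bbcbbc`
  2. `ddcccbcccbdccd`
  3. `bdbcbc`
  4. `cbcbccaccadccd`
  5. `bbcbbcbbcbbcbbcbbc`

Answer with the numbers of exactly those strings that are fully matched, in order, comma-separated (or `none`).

1. `bbcbbc` → match
2 → match
3. `bdbcbc` → no match
4 → no match
5 → match

1, 2, 5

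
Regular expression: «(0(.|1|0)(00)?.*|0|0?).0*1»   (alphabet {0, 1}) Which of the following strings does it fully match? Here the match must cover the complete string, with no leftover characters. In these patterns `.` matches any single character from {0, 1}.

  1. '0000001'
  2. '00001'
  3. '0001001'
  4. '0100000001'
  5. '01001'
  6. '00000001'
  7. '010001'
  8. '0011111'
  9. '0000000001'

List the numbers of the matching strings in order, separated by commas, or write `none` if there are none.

1 → match
2 → match
3 → match
4 → match
5 → match
6 → match
7 → match
8 → match
9 → match

1, 2, 3, 4, 5, 6, 7, 8, 9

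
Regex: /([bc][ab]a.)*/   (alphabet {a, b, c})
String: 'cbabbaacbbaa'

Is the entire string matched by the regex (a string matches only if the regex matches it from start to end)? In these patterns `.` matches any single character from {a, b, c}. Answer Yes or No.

Yes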